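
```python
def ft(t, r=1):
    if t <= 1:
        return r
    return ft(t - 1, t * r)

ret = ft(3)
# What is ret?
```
Call trace:
ft(t=3, r=1)
  ft(t=2, r=3)
    ft(t=1, r=6)
    -> return 6
  -> return 6
-> return 6

Final answer: 6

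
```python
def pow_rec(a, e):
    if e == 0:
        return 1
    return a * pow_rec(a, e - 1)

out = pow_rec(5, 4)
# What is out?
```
Call trace:
pow_rec(a=5, e=4)
  pow_rec(a=5, e=3)
    pow_rec(a=5, e=2)
      pow_rec(a=5, e=1)
        pow_rec(a=5, e=0)
        -> return 1
      -> return 5
    -> return 25
  -> return 125
-> return 625

Final answer: 625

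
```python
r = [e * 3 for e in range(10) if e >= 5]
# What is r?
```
Trace:
  e=0
  e=1
  e=2
  e=3
  e=4
  e=5
  e=6
  e=7
  e=8
  e=9
  r=[15, 18, 21, 24, 27]

Final answer: [15, 18, 21, 24, 27]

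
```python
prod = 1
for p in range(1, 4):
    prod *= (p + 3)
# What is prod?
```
Trace:
  prod=1
  prod=4, p=1
  prod=20, p=2
  prod=120, p=3

Final answer: 120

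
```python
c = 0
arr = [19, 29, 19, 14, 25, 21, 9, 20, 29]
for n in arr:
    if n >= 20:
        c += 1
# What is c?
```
Trace:
  c=0
  c=0, n=19
  c=1, n=29
  c=1, n=19
  c=1, n=14
  c=2, n=25
  c=3, n=21
  c=3, n=9
  c=4, n=20
  c=5, n=29

Final answer: 5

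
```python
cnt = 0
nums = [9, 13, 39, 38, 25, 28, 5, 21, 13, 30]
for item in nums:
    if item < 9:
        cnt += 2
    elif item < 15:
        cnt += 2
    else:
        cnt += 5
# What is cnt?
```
Trace:
  cnt=0
  cnt=2, item=9
  cnt=4, item=13
  cnt=9, item=39
  cnt=14, item=38
  cnt=19, item=25
  cnt=24, item=28
  cnt=26, item=5
  cnt=31, item=21
  cnt=33, item=13
  cnt=38, item=30

Final answer: 38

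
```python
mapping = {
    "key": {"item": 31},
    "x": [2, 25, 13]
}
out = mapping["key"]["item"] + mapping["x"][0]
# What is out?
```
Trace:
  mapping={'key': {'item': 31}, 'x': [2, 25, 13]}
  mapping={'key': {'item': 31}, 'x': [2, 25, 13]}, out=33

Final answer: 33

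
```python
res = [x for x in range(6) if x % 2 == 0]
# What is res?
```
Trace:
  x=0
  x=1
  x=2
  x=3
  x=4
  x=5
  res=[0, 2, 4]

Final answer: [0, 2, 4]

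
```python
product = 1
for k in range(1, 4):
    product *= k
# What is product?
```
Trace:
  product=1
  product=1, k=1
  product=2, k=2
  product=6, k=3

Final answer: 6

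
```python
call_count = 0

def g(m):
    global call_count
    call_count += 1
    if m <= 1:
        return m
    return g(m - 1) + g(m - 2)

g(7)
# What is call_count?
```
Call trace (a repeated sub-call is expanded the first time; later identical calls just restate its return value):
g(m=7)
  g(m=6)
    g(m=5)
      g(m=4)
        g(m=3)
          g(m=2)
            g(m=1)
            -> return 1
            g(m=0)
            -> return 0
          -> return 1
          g(m=1)
          -> return 1
        -> return 2
        g(m=2) -> return 1  (same call as traced above)
      -> return 3
      g(m=3) -> return 2  (same call as traced above)
    -> return 5
    g(m=4) -> return 3  (same call as traced above)
  -> return 8
  g(m=5) -> return 5  (same call as traced above)
-> return 13

call_count is incremented once per call, so count the calls in each subtree. Let C(m) = number of calls made by g(m).
C(0) = C(1) = 1 (base case, no recursion); C(m) = 1 + C(m - 1) + C(m - 2) otherwise.
C(2) = 1 + C(1) + C(0) = 1 + 1 + 1 = 3
C(3) = 1 + C(2) + C(1) = 1 + 3 + 1 = 5
C(4) = 1 + C(3) + C(2) = 1 + 5 + 3 = 9
C(5) = 1 + C(4) + C(3) = 1 + 9 + 5 = 15
C(6) = 1 + C(5) + C(4) = 1 + 15 + 9 = 25
C(7) = 1 + C(6) + C(5) = 1 + 25 + 15 = 41
call_count = C(7) = 41

Final answer: 41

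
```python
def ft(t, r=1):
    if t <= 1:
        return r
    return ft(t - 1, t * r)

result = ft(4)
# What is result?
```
Call trace:
ft(t=4, r=1)
  ft(t=3, r=4)
    ft(t=2, r=12)
      ft(t=1, r=24)
      -> return 24
    -> return 24
  -> return 24
-> return 24

Final answer: 24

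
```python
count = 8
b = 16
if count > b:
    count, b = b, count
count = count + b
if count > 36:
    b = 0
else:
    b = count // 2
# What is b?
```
Trace:
  count=8
  count=8, b=16
  count=8, b=16
  count=24, b=16
  count=24, b=12

Final answer: 12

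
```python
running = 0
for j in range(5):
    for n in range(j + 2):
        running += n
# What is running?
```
Trace:
  running=0
  running=0, j=0, n=0
  running=1, j=0, n=1
  running=1, j=1, n=0
  running=2, j=1, n=1
  running=4, j=1, n=2
  running=4, j=2, n=0
  running=5, j=2, n=1
  running=7, j=2, n=2
  running=10, j=2, n=3
  running=10, j=3, n=0
  running=11, j=3, n=1
  running=13, j=3, n=2
  running=16, j=3, n=3
  running=20, j=3, n=4
  running=20, j=4, n=0
  running=21, j=4, n=1
  running=23, j=4, n=2
  running=26, j=4, n=3
  running=30, j=4, n=4
  running=35, j=4, n=5

Final answer: 35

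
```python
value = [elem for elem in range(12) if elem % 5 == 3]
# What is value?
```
Trace:
  elem=0
  elem=1
  elem=2
  elem=3
  elem=4
  elem=5
  elem=6
  elem=7
  elem=8
  elem=9
  elem=10
  elem=11
  value=[3, 8]

Final answer: [3, 8]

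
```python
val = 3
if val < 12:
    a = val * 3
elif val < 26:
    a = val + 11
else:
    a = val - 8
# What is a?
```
Trace:
  val=3
  val=3, a=9

Final answer: 9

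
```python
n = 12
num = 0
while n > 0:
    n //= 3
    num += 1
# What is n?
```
Trace:
  n=12
  n=12, num=0
  n=4, num=1
  n=1, num=2
  n=0, num=3

Final answer: 0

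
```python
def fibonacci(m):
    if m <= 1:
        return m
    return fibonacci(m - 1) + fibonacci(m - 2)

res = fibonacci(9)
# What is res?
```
Call trace (a repeated sub-call is expanded the first time; later identical calls just restate its return value):
fibonacci(m=9)
  fibonacci(m=8)
    fibonacci(m=7)
      fibonacci(m=6)
        fibonacci(m=5)
          fibonacci(m=4)
            fibonacci(m=3)
              fibonacci(m=2)
                fibonacci(m=1)
                -> return 1
                fibonacci(m=0)
                -> return 0
              -> return 1
              fibonacci(m=1)
              -> return 1
            -> return 2
            fibonacci(m=2) -> return 1  (same call as traced above)
          -> return 3
          fibonacci(m=3) -> return 2  (same call as traced above)
        -> return 5
        fibonacci(m=4) -> return 3  (same call as traced above)
      -> return 8
      fibonacci(m=5) -> return 5  (same call as traced above)
    -> return 13
    fibonacci(m=6) -> return 8  (same call as traced above)
  -> return 21
  fibonacci(m=7) -> return 13  (same call as traced above)
-> return 34

Final answer: 34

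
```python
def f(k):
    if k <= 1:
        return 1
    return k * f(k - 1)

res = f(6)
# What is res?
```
Call trace:
f(k=6)
  f(k=5)
    f(k=4)
      f(k=3)
        f(k=2)
          f(k=1)
          -> return 1
        -> return 2
      -> return 6
    -> return 24
  -> return 120
-> return 720

Final answer: 720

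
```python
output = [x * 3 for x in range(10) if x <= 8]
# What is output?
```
Trace:
  x=0
  x=1
  x=2
  x=3
  x=4
  x=5
  x=6
  x=7
  x=8
  x=9
  output=[0, 3, 6, 9, 12, 15, 18, 21, 24]

Final answer: [0, 3, 6, 9, 12, 15, 18, 21, 24]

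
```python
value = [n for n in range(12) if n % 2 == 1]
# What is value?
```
Trace:
  n=0
  n=1
  n=2
  n=3
  n=4
  n=5
  n=6
  n=7
  n=8
  n=9
  n=10
  n=11
  value=[1, 3, 5, 7, 9, 11]

Final answer: [1, 3, 5, 7, 9, 11]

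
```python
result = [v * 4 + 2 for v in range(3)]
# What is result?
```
Trace:
  v=0
  v=1
  v=2
  result=[2, 6, 10]

Final answer: [2, 6, 10]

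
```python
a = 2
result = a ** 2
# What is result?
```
Trace:
  a=2
  a=2, result=4

Final answer: 4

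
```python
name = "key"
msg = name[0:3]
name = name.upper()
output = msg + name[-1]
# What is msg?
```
Trace:
  name='key'
  name='key', msg='key'
  name='KEY', msg='key'
  name='KEY', msg='key', output='keyY'

Final answer: 'key'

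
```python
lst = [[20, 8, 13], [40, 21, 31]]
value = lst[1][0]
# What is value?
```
Trace:
  lst=[[20, 8, 13], [40, 21, 31]]
  lst=[[20, 8, 13], [40, 21, 31]], value=40

Final answer: 40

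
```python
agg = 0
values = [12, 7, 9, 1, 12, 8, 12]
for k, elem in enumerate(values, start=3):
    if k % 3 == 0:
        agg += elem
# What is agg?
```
Trace:
  agg=0
  agg=12, k=3, elem=12
  agg=12, k=4, elem=7
  agg=12, k=5, elem=9
  agg=13, k=6, elem=1
  agg=13, k=7, elem=12
  agg=13, k=8, elem=8
  agg=25, k=9, elem=12

Final answer: 25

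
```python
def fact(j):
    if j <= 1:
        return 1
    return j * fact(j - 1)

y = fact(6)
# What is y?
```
Call trace:
fact(j=6)
  fact(j=5)
    fact(j=4)
      fact(j=3)
        fact(j=2)
          fact(j=1)
          -> return 1
        -> return 2
      -> return 6
    -> return 24
  -> return 120
-> return 720

Final answer: 720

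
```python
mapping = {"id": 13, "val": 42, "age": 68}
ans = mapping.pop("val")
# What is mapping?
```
Trace:
  mapping={'id': 13, 'val': 42, 'age': 68}
  mapping={'id': 13, 'age': 68}, ans=42

Final answer: {'id': 13, 'age': 68}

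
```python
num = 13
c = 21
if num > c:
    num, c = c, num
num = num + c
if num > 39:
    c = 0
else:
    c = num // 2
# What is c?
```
Trace:
  num=13
  num=13, c=21
  num=13, c=21
  num=34, c=21
  num=34, c=17

Final answer: 17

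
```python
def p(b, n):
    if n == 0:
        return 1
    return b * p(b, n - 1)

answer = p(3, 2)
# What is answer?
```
Call trace:
p(b=3, n=2)
  p(b=3, n=1)
    p(b=3, n=0)
    -> return 1
  -> return 3
-> return 9

Final answer: 9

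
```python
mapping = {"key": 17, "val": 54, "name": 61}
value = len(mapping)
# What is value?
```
Trace:
  mapping={'key': 17, 'val': 54, 'name': 61}
  mapping={'key': 17, 'val': 54, 'name': 61}, value=3

Final answer: 3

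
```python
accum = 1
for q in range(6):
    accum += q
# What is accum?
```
Trace:
  accum=1
  accum=1, q=0
  accum=2, q=1
  accum=4, q=2
  accum=7, q=3
  accum=11, q=4
  accum=16, q=5

Final answer: 16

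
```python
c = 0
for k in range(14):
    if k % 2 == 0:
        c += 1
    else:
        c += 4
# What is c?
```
Trace:
  c=0
  c=1, k=0
  c=5, k=1
  c=6, k=2
  c=10, k=3
  c=11, k=4
  c=15, k=5
  c=16, k=6
  c=20, k=7
  c=21, k=8
  c=25, k=9
  c=26, k=10
  c=30, k=11
  c=31, k=12
  c=35, k=13

Final answer: 35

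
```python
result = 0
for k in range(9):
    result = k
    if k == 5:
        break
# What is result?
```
Trace:
  result=0
  result=0, k=0
  result=1, k=1
  result=2, k=2
  result=3, k=3
  result=4, k=4
  result=5, k=5

Final answer: 5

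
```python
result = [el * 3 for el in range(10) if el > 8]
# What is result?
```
Trace:
  el=0
  el=1
  el=2
  el=3
  el=4
  el=5
  el=6
  el=7
  el=8
  el=9
  result=[27]

Final answer: [27]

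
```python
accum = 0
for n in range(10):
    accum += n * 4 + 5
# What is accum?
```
Trace:
  accum=0
  accum=5, n=0
  accum=14, n=1
  accum=27, n=2
  accum=44, n=3
  accum=65, n=4
  accum=90, n=5
  accum=119, n=6
  accum=152, n=7
  accum=189, n=8
  accum=230, n=9

Final answer: 230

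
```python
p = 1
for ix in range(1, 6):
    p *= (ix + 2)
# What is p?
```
Trace:
  p=1
  p=3, ix=1
  p=12, ix=2
  p=60, ix=3
  p=360, ix=4
  p=2520, ix=5

Final answer: 2520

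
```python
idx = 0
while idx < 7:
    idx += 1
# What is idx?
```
Trace:
  idx=0
  idx=1
  idx=2
  idx=3
  idx=4
  idx=5
  idx=6
  idx=7

Final answer: 7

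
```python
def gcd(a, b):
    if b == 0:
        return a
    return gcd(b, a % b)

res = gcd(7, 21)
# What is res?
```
Call trace:
gcd(a=7, b=21)
  gcd(a=21, b=7)
    gcd(a=7, b=0)
    -> return 7
  -> return 7
-> return 7

Final answer: 7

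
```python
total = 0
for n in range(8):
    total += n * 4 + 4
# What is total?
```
Trace:
  total=0
  total=4, n=0
  total=12, n=1
  total=24, n=2
  total=40, n=3
  total=60, n=4
  total=84, n=5
  total=112, n=6
  total=144, n=7

Final answer: 144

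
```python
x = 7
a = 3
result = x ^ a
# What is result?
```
Trace:
  x=7
  x=7, a=3
  x=7, a=3, result=4

Final answer: 4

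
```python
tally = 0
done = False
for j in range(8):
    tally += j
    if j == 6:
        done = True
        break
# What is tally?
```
Trace:
  tally=0
  tally=0, done=False
  tally=0, done=False, j=0
  tally=1, done=False, j=1
  tally=3, done=False, j=2
  tally=6, done=False, j=3
  tally=10, done=False, j=4
  tally=15, done=False, j=5
  tally=21, done=True, j=6

Final answer: 21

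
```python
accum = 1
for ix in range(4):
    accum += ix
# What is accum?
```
Trace:
  accum=1
  accum=1, ix=0
  accum=2, ix=1
  accum=4, ix=2
  accum=7, ix=3

Final answer: 7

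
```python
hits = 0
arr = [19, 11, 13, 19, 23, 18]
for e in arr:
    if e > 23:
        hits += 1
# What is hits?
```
Trace:
  hits=0
  hits=0, e=19
  hits=0, e=11
  hits=0, e=13
  hits=0, e=19
  hits=0, e=23
  hits=0, e=18

Final answer: 0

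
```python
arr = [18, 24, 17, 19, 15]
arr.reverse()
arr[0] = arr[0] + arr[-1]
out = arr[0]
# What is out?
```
Trace:
  arr=[18, 24, 17, 19, 15]
  arr=[15, 19, 17, 24, 18]
  arr=[33, 19, 17, 24, 18]
  arr=[33, 19, 17, 24, 18], out=33

Final answer: 33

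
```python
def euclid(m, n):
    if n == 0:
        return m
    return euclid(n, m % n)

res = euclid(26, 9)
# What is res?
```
Call trace:
euclid(m=26, n=9)
  euclid(m=9, n=8)
    euclid(m=8, n=1)
      euclid(m=1, n=0)
      -> return 1
    -> return 1
  -> return 1
-> return 1

Final answer: 1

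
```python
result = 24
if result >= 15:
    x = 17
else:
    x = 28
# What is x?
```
Trace:
  result=24
  result=24, x=17

Final answer: 17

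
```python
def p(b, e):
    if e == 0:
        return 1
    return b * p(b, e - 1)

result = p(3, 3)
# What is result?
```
Call trace:
p(b=3, e=3)
  p(b=3, e=2)
    p(b=3, e=1)
      p(b=3, e=0)
      -> return 1
    -> return 3
  -> return 9
-> return 27

Final answer: 27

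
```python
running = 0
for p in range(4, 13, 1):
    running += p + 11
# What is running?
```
Trace:
  running=0
  running=15, p=4
  running=31, p=5
  running=48, p=6
  running=66, p=7
  running=85, p=8
  running=105, p=9
  running=126, p=10
  running=148, p=11
  running=171, p=12

Final answer: 171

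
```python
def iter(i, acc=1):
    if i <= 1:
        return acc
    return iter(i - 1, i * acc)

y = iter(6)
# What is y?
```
Call trace:
iter(i=6, acc=1)
  iter(i=5, acc=6)
    iter(i=4, acc=30)
      iter(i=3, acc=120)
        iter(i=2, acc=360)
          iter(i=1, acc=720)
          -> return 720
        -> return 720
      -> return 720
    -> return 720
  -> return 720
-> return 720

Final answer: 720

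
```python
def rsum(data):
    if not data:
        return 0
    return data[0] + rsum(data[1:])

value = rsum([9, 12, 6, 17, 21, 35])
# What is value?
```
Call trace:
rsum(data=[9, 12, 6, 17, 21, 35])
  rsum(data=[12, 6, 17, 21, 35])
    rsum(data=[6, 17, 21, 35])
      rsum(data=[17, 21, 35])
        rsum(data=[21, 35])
          rsum(data=[35])
            rsum(data=[])
            -> return 0
          -> return 35
        -> return 56
      -> return 73
    -> return 79
  -> return 91
-> return 100

Final answer: 100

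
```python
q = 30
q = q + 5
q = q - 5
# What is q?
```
Trace:
  q=30
  q=35
  q=30

Final answer: 30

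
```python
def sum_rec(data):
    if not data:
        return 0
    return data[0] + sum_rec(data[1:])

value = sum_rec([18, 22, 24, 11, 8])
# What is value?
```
Call trace:
sum_rec(data=[18, 22, 24, 11, 8])
  sum_rec(data=[22, 24, 11, 8])
    sum_rec(data=[24, 11, 8])
      sum_rec(data=[11, 8])
        sum_rec(data=[8])
          sum_rec(data=[])
          -> return 0
        -> return 8
      -> return 19
    -> return 43
  -> return 65
-> return 83

Final answer: 83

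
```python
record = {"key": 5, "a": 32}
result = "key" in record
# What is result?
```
Trace:
  record={'key': 5, 'a': 32}
  record={'key': 5, 'a': 32}, result=True

Final answer: True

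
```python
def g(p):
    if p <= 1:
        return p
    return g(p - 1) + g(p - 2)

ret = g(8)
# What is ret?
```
Call trace (a repeated sub-call is expanded the first time; later identical calls just restate its return value):
g(p=8)
  g(p=7)
    g(p=6)
      g(p=5)
        g(p=4)
          g(p=3)
            g(p=2)
              g(p=1)
              -> return 1
              g(p=0)
              -> return 0
            -> return 1
            g(p=1)
            -> return 1
          -> return 2
          g(p=2) -> return 1  (same call as traced above)
        -> return 3
        g(p=3) -> return 2  (same call as traced above)
      -> return 5
      g(p=4) -> return 3  (same call as traced above)
    -> return 8
    g(p=5) -> return 5  (same call as traced above)
  -> return 13
  g(p=6) -> return 8  (same call as traced above)
-> return 21

Final answer: 21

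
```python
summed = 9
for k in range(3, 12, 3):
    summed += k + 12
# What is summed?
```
Trace:
  summed=9
  summed=24, k=3
  summed=42, k=6
  summed=63, k=9

Final answer: 63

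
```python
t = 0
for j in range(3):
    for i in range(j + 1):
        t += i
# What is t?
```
Trace:
  t=0
  t=0, j=0, i=0
  t=0, j=1, i=0
  t=1, j=1, i=1
  t=1, j=2, i=0
  t=2, j=2, i=1
  t=4, j=2, i=2

Final answer: 4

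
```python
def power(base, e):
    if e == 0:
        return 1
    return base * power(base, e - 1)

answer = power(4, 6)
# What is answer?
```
Call trace:
power(base=4, e=6)
  power(base=4, e=5)
    power(base=4, e=4)
      power(base=4, e=3)
        power(base=4, e=2)
          power(base=4, e=1)
            power(base=4, e=0)
            -> return 1
          -> return 4
        -> return 16
      -> return 64
    -> return 256
  -> return 1024
-> return 4096

Final answer: 4096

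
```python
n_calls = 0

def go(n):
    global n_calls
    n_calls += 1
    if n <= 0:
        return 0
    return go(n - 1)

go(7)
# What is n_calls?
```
Call trace:
go(n=7)
  go(n=6)
    go(n=5)
      go(n=4)
        go(n=3)
          go(n=2)
            go(n=1)
              go(n=0)
              -> return 0
            -> return 0
          -> return 0
        -> return 0
      -> return 0
    -> return 0
  -> return 0
-> return 0

n_calls is incremented once per call. go is entered once for each n = 7, 6, 5, 4, 3, 2, 1, 0 (the n <= 0 call returns without recursing), i.e. 7 + 1 calls.
n_calls = 8

Final answer: 8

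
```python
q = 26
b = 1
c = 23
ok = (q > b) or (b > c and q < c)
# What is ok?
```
Trace:
  q=26
  q=26, b=1
  q=26, b=1, c=23
  q=26, b=1, c=23, ok=True

Final answer: True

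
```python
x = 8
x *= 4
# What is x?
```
Trace:
  x=8
  x=32

Final answer: 32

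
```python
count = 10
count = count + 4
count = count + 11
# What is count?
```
Trace:
  count=10
  count=14
  count=25

Final answer: 25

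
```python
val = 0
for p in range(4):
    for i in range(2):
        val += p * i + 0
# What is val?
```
Trace:
  val=0
  val=0, p=0, i=0
  val=0, p=0, i=1
  val=0, p=1, i=0
  val=1, p=1, i=1
  val=1, p=2, i=0
  val=3, p=2, i=1
  val=3, p=3, i=0
  val=6, p=3, i=1

Final answer: 6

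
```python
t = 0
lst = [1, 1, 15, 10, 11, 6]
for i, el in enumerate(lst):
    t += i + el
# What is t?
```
Trace:
  t=0
  t=1, i=0, el=1
  t=3, i=1, el=1
  t=20, i=2, el=15
  t=33, i=3, el=10
  t=48, i=4, el=11
  t=59, i=5, el=6

Final answer: 59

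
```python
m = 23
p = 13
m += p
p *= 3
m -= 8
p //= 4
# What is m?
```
Trace:
  m=23
  m=23, p=13
  m=36, p=13
  m=36, p=39
  m=28, p=39
  m=28, p=9

Final answer: 28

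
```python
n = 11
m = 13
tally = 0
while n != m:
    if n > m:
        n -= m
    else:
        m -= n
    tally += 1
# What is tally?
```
Trace:
  n=11
  n=11, m=13
  n=11, m=13, tally=0
  n=11, m=2, tally=1
  n=9, m=2, tally=2
  n=7, m=2, tally=3
  n=5, m=2, tally=4
  n=3, m=2, tally=5
  n=1, m=2, tally=6
  n=1, m=1, tally=7

Final answer: 7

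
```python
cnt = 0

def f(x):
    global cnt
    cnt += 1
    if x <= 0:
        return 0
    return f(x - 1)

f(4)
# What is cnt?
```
Call trace:
f(x=4)
  f(x=3)
    f(x=2)
      f(x=1)
        f(x=0)
        -> return 0
      -> return 0
    -> return 0
  -> return 0
-> return 0

cnt is incremented once per call. f is entered once for each x = 4, 3, 2, 1, 0 (the x <= 0 call returns without recursing), i.e. 4 + 1 calls.
cnt = 5

Final answer: 5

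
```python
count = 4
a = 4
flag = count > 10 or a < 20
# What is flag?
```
Trace:
  count=4
  count=4, a=4
  count=4, a=4, flag=True

Final answer: True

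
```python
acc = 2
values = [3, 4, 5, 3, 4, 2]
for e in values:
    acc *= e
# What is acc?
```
Trace:
  acc=2
  acc=6, e=3
  acc=24, e=4
  acc=120, e=5
  acc=360, e=3
  acc=1440, e=4
  acc=2880, e=2

Final answer: 2880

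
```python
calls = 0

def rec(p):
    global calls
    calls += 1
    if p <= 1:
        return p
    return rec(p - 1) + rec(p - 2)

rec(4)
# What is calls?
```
Call trace (a repeated sub-call is expanded the first time; later identical calls just restate its return value):
rec(p=4)
  rec(p=3)
    rec(p=2)
      rec(p=1)
      -> return 1
      rec(p=0)
      -> return 0
    -> return 1
    rec(p=1)
    -> return 1
  -> return 2
  rec(p=2) -> return 1  (same call as traced above)
-> return 3

calls is incremented once per call, so count the calls in each subtree. Let C(p) = number of calls made by rec(p).
C(0) = C(1) = 1 (base case, no recursion); C(p) = 1 + C(p - 1) + C(p - 2) otherwise.
C(2) = 1 + C(1) + C(0) = 1 + 1 + 1 = 3
C(3) = 1 + C(2) + C(1) = 1 + 3 + 1 = 5
C(4) = 1 + C(3) + C(2) = 1 + 5 + 3 = 9
calls = C(4) = 9

Final answer: 9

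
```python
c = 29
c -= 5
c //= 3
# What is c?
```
Trace:
  c=29
  c=24
  c=8

Final answer: 8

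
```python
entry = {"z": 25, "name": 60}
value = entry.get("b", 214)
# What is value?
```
Trace:
  entry={'z': 25, 'name': 60}
  entry={'z': 25, 'name': 60}, value=214

Final answer: 214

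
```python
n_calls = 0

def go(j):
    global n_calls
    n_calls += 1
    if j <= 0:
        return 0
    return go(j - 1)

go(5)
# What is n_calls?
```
Call trace:
go(j=5)
  go(j=4)
    go(j=3)
      go(j=2)
        go(j=1)
          go(j=0)
          -> return 0
        -> return 0
      -> return 0
    -> return 0
  -> return 0
-> return 0

n_calls is incremented once per call. go is entered once for each j = 5, 4, 3, 2, 1, 0 (the j <= 0 call returns without recursing), i.e. 5 + 1 calls.
n_calls = 6

Final answer: 6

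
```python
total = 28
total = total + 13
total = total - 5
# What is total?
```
Trace:
  total=28
  total=41
  total=36

Final answer: 36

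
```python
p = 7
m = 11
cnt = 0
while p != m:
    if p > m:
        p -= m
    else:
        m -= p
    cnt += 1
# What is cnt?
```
Trace:
  p=7
  p=7, m=11
  p=7, m=11, cnt=0
  p=7, m=4, cnt=1
  p=3, m=4, cnt=2
  p=3, m=1, cnt=3
  p=2, m=1, cnt=4
  p=1, m=1, cnt=5

Final answer: 5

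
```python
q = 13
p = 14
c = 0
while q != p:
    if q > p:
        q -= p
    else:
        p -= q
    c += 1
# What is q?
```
Trace:
  q=13
  q=13, p=14
  q=13, p=14, c=0
  q=13, p=1, c=1
  q=12, p=1, c=2
  q=11, p=1, c=3
  q=10, p=1, c=4
  q=9, p=1, c=5
  q=8, p=1, c=6
  q=7, p=1, c=7
  q=6, p=1, c=8
  q=5, p=1, c=9
  q=4, p=1, c=10
  q=3, p=1, c=11
  q=2, p=1, c=12
  q=1, p=1, c=13

Final answer: 1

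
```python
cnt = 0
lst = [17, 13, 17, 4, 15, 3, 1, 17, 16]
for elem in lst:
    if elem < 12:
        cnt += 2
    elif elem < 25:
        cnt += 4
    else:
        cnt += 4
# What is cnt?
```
Trace:
  cnt=0
  cnt=4, elem=17
  cnt=8, elem=13
  cnt=12, elem=17
  cnt=14, elem=4
  cnt=18, elem=15
  cnt=20, elem=3
  cnt=22, elem=1
  cnt=26, elem=17
  cnt=30, elem=16

Final answer: 30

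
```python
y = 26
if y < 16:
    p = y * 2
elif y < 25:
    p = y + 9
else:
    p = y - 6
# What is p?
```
Trace:
  y=26
  y=26, p=20

Final answer: 20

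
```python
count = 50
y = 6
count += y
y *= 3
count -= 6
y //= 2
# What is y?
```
Trace:
  count=50
  count=50, y=6
  count=56, y=6
  count=56, y=18
  count=50, y=18
  count=50, y=9

Final answer: 9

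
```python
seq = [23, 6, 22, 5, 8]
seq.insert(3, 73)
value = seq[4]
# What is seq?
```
Trace:
  seq=[23, 6, 22, 5, 8]
  seq=[23, 6, 22, 73, 5, 8]
  seq=[23, 6, 22, 73, 5, 8], value=5

Final answer: [23, 6, 22, 73, 5, 8]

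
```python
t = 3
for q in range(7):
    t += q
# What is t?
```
Trace:
  t=3
  t=3, q=0
  t=4, q=1
  t=6, q=2
  t=9, q=3
  t=13, q=4
  t=18, q=5
  t=24, q=6

Final answer: 24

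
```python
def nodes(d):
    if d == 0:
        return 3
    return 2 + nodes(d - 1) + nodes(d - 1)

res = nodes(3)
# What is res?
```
Call trace (a repeated sub-call is expanded the first time; later identical calls just restate its return value):
nodes(d=3)
  nodes(d=2)
    nodes(d=1)
      nodes(d=0)
      -> return 3
      nodes(d=0)
      -> return 3
    -> return 8
    nodes(d=1) -> return 8  (same call as traced above)
  -> return 18
  nodes(d=2) -> return 18  (same call as traced above)
-> return 38

Final answer: 38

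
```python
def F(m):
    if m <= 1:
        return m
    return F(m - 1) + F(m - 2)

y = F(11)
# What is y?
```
Call trace (a repeated sub-call is expanded the first time; later identical calls just restate its return value):
F(m=11)
  F(m=10)
    F(m=9)
      F(m=8)
        F(m=7)
          F(m=6)
            F(m=5)
              F(m=4)
                F(m=3)
                  F(m=2)
                    F(m=1)
                    -> return 1
                    F(m=0)
                    -> return 0
                  -> return 1
                  F(m=1)
                  -> return 1
                -> return 2
                F(m=2) -> return 1  (same call as traced above)
              -> return 3
              F(m=3) -> return 2  (same call as traced above)
            -> return 5
            F(m=4) -> return 3  (same call as traced above)
          -> return 8
          F(m=5) -> return 5  (same call as traced above)
        -> return 13
        F(m=6) -> return 8  (same call as traced above)
      -> return 21
      F(m=7) -> return 13  (same call as traced above)
    -> return 34
    F(m=8) -> return 21  (same call as traced above)
  -> return 55
  F(m=9) -> return 34  (same call as traced above)
-> return 89

Final answer: 89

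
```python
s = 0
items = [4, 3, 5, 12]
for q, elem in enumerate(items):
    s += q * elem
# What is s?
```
Trace:
  s=0
  s=0, q=0, elem=4
  s=3, q=1, elem=3
  s=13, q=2, elem=5
  s=49, q=3, elem=12

Final answer: 49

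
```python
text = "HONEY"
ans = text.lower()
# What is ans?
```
Trace:
  text='HONEY'
  text='HONEY', ans='honey'

Final answer: 'honey'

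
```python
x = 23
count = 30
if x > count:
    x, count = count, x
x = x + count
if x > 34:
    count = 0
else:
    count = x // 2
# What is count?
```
Trace:
  x=23
  x=23, count=30
  x=23, count=30
  x=53, count=30
  x=53, count=0

Final answer: 0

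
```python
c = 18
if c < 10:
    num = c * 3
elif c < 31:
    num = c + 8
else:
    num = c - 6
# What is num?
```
Trace:
  c=18
  c=18, num=26

Final answer: 26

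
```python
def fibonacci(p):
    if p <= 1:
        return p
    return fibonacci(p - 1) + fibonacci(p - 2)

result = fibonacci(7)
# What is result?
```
Call trace (a repeated sub-call is expanded the first time; later identical calls just restate its return value):
fibonacci(p=7)
  fibonacci(p=6)
    fibonacci(p=5)
      fibonacci(p=4)
        fibonacci(p=3)
          fibonacci(p=2)
            fibonacci(p=1)
            -> return 1
            fibonacci(p=0)
            -> return 0
          -> return 1
          fibonacci(p=1)
          -> return 1
        -> return 2
        fibonacci(p=2) -> return 1  (same call as traced above)
      -> return 3
      fibonacci(p=3) -> return 2  (same call as traced above)
    -> return 5
    fibonacci(p=4) -> return 3  (same call as traced above)
  -> return 8
  fibonacci(p=5) -> return 5  (same call as traced above)
-> return 13

Final answer: 13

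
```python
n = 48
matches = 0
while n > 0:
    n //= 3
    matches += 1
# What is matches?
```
Trace:
  n=48
  n=48, matches=0
  n=16, matches=1
  n=5, matches=2
  n=1, matches=3
  n=0, matches=4

Final answer: 4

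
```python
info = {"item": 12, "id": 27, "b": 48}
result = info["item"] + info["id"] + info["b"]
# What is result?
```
Trace:
  info={'item': 12, 'id': 27, 'b': 48}
  info={'item': 12, 'id': 27, 'b': 48}, result=87

Final answer: 87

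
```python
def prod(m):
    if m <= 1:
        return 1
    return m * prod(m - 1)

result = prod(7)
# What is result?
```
Call trace:
prod(m=7)
  prod(m=6)
    prod(m=5)
      prod(m=4)
        prod(m=3)
          prod(m=2)
            prod(m=1)
            -> return 1
          -> return 2
        -> return 6
      -> return 24
    -> return 120
  -> return 720
-> return 5040

Final answer: 5040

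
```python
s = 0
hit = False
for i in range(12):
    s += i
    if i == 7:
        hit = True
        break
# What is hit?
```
Trace:
  s=0
  s=0, hit=False
  s=0, hit=False, i=0
  s=1, hit=False, i=1
  s=3, hit=False, i=2
  s=6, hit=False, i=3
  s=10, hit=False, i=4
  s=15, hit=False, i=5
  s=21, hit=False, i=6
  s=28, hit=True, i=7

Final answer: True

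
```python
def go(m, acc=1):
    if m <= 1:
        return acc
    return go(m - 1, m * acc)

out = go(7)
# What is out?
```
Call trace:
go(m=7, acc=1)
  go(m=6, acc=7)
    go(m=5, acc=42)
      go(m=4, acc=210)
        go(m=3, acc=840)
          go(m=2, acc=2520)
            go(m=1, acc=5040)
            -> return 5040
          -> return 5040
        -> return 5040
      -> return 5040
    -> return 5040
  -> return 5040
-> return 5040

Final answer: 5040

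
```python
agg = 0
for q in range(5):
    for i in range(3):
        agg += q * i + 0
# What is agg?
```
Trace:
  agg=0
  agg=0, q=0, i=0
  agg=0, q=0, i=1
  agg=0, q=0, i=2
  agg=0, q=1, i=0
  agg=1, q=1, i=1
  agg=3, q=1, i=2
  agg=3, q=2, i=0
  agg=5, q=2, i=1
  agg=9, q=2, i=2
  agg=9, q=3, i=0
  agg=12, q=3, i=1
  agg=18, q=3, i=2
  agg=18, q=4, i=0
  agg=22, q=4, i=1
  agg=30, q=4, i=2

Final answer: 30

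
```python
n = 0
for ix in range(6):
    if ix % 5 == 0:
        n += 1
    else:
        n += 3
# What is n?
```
Trace:
  n=0
  n=1, ix=0
  n=4, ix=1
  n=7, ix=2
  n=10, ix=3
  n=13, ix=4
  n=14, ix=5

Final answer: 14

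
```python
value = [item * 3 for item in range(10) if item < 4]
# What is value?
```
Trace:
  item=0
  item=1
  item=2
  item=3
  item=4
  item=5
  item=6
  item=7
  item=8
  item=9
  value=[0, 3, 6, 9]

Final answer: [0, 3, 6, 9]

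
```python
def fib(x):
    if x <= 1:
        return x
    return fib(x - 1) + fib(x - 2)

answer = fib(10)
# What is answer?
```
Call trace (a repeated sub-call is expanded the first time; later identical calls just restate its return value):
fib(x=10)
  fib(x=9)
    fib(x=8)
      fib(x=7)
        fib(x=6)
          fib(x=5)
            fib(x=4)
              fib(x=3)
                fib(x=2)
                  fib(x=1)
                  -> return 1
                  fib(x=0)
                  -> return 0
                -> return 1
                fib(x=1)
                -> return 1
              -> return 2
              fib(x=2) -> return 1  (same call as traced above)
            -> return 3
            fib(x=3) -> return 2  (same call as traced above)
          -> return 5
          fib(x=4) -> return 3  (same call as traced above)
        -> return 8
        fib(x=5) -> return 5  (same call as traced above)
      -> return 13
      fib(x=6) -> return 8  (same call as traced above)
    -> return 21
    fib(x=7) -> return 13  (same call as traced above)
  -> return 34
  fib(x=8) -> return 21  (same call as traced above)
-> return 55

Final answer: 55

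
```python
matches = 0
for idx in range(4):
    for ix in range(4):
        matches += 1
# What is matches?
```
Trace:
  matches=0
  matches=1, idx=0, ix=0
  matches=2, idx=0, ix=1
  matches=3, idx=0, ix=2
  matches=4, idx=0, ix=3
  matches=5, idx=1, ix=0
  matches=6, idx=1, ix=1
  matches=7, idx=1, ix=2
  matches=8, idx=1, ix=3
  matches=9, idx=2, ix=0
  matches=10, idx=2, ix=1
  matches=11, idx=2, ix=2
  matches=12, idx=2, ix=3
  matches=13, idx=3, ix=0
  matches=14, idx=3, ix=1
  matches=15, idx=3, ix=2
  matches=16, idx=3, ix=3

Final answer: 16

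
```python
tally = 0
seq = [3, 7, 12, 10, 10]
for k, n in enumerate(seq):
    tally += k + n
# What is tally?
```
Trace:
  tally=0
  tally=3, k=0, n=3
  tally=11, k=1, n=7
  tally=25, k=2, n=12
  tally=38, k=3, n=10
  tally=52, k=4, n=10

Final answer: 52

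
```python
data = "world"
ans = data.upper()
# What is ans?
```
Trace:
  data='world'
  data='world', ans='WORLD'

Final answer: 'WORLD'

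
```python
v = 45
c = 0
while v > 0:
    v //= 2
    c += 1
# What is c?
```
Trace:
  v=45
  v=45, c=0
  v=22, c=1
  v=11, c=2
  v=5, c=3
  v=2, c=4
  v=1, c=5
  v=0, c=6

Final answer: 6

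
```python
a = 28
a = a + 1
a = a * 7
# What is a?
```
Trace:
  a=28
  a=29
  a=203

Final answer: 203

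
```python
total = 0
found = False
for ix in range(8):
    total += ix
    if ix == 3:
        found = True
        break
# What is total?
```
Trace:
  total=0
  total=0, found=False
  total=0, found=False, ix=0
  total=1, found=False, ix=1
  total=3, found=False, ix=2
  total=6, found=True, ix=3

Final answer: 6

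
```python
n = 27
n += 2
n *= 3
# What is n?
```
Trace:
  n=27
  n=29
  n=87

Final answer: 87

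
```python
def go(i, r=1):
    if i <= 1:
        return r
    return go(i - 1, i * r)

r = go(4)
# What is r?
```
Call trace:
go(i=4, r=1)
  go(i=3, r=4)
    go(i=2, r=12)
      go(i=1, r=24)
      -> return 24
    -> return 24
  -> return 24
-> return 24

Final answer: 24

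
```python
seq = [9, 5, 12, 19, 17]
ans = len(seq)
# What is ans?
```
Trace:
  seq=[9, 5, 12, 19, 17]
  seq=[9, 5, 12, 19, 17], ans=5

Final answer: 5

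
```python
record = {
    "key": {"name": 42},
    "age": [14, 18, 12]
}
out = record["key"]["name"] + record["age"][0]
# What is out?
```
Trace:
  record={'key': {'name': 42}, 'age': [14, 18, 12]}
  record={'key': {'name': 42}, 'age': [14, 18, 12]}, out=56

Final answer: 56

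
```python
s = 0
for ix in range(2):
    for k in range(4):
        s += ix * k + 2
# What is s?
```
Trace:
  s=0
  s=2, ix=0, k=0
  s=4, ix=0, k=1
  s=6, ix=0, k=2
  s=8, ix=0, k=3
  s=10, ix=1, k=0
  s=13, ix=1, k=1
  s=17, ix=1, k=2
  s=22, ix=1, k=3

Final answer: 22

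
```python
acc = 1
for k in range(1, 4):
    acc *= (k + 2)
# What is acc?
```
Trace:
  acc=1
  acc=3, k=1
  acc=12, k=2
  acc=60, k=3

Final answer: 60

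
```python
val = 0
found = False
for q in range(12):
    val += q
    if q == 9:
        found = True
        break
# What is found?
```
Trace:
  val=0
  val=0, found=False
  val=0, found=False, q=0
  val=1, found=False, q=1
  val=3, found=False, q=2
  val=6, found=False, q=3
  val=10, found=False, q=4
  val=15, found=False, q=5
  val=21, found=False, q=6
  val=28, found=False, q=7
  val=36, found=False, q=8
  val=45, found=True, q=9

Final answer: True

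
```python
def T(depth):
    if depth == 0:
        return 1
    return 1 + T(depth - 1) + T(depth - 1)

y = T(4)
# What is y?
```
Call trace (a repeated sub-call is expanded the first time; later identical calls just restate its return value):
T(depth=4)
  T(depth=3)
    T(depth=2)
      T(depth=1)
        T(depth=0)
        -> return 1
        T(depth=0)
        -> return 1
      -> return 3
      T(depth=1) -> return 3  (same call as traced above)
    -> return 7
    T(depth=2) -> return 7  (same call as traced above)
  -> return 15
  T(depth=3) -> return 15  (same call as traced above)
-> return 31

Final answer: 31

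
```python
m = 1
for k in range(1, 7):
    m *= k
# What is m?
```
Trace:
  m=1
  m=1, k=1
  m=2, k=2
  m=6, k=3
  m=24, k=4
  m=120, k=5
  m=720, k=6

Final answer: 720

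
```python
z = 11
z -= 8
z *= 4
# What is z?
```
Trace:
  z=11
  z=3
  z=12

Final answer: 12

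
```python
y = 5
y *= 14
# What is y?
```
Trace:
  y=5
  y=70

Final answer: 70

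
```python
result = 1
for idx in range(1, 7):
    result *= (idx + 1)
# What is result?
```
Trace:
  result=1
  result=2, idx=1
  result=6, idx=2
  result=24, idx=3
  result=120, idx=4
  result=720, idx=5
  result=5040, idx=6

Final answer: 5040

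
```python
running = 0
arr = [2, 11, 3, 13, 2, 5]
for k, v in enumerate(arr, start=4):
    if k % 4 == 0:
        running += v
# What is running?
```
Trace:
  running=0
  running=2, k=4, v=2
  running=2, k=5, v=11
  running=2, k=6, v=3
  running=2, k=7, v=13
  running=4, k=8, v=2
  running=4, k=9, v=5

Final answer: 4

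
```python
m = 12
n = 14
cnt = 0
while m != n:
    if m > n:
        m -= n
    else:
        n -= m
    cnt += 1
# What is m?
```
Trace:
  m=12
  m=12, n=14
  m=12, n=14, cnt=0
  m=12, n=2, cnt=1
  m=10, n=2, cnt=2
  m=8, n=2, cnt=3
  m=6, n=2, cnt=4
  m=4, n=2, cnt=5
  m=2, n=2, cnt=6

Final answer: 2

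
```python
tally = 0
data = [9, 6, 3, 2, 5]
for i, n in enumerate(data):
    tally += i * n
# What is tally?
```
Trace:
  tally=0
  tally=0, i=0, n=9
  tally=6, i=1, n=6
  tally=12, i=2, n=3
  tally=18, i=3, n=2
  tally=38, i=4, n=5

Final answer: 38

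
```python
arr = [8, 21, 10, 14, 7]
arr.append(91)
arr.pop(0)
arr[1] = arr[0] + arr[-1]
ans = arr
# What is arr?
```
Trace:
  arr=[8, 21, 10, 14, 7]
  arr=[8, 21, 10, 14, 7, 91]
  arr=[21, 10, 14, 7, 91]
  arr=[21, 112, 14, 7, 91]
  arr=[21, 112, 14, 7, 91], ans=[21, 112, 14, 7, 91]

Final answer: [21, 112, 14, 7, 91]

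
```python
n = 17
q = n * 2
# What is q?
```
Trace:
  n=17
  n=17, q=34

Final answer: 34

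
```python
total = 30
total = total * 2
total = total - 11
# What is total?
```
Trace:
  total=30
  total=60
  total=49

Final answer: 49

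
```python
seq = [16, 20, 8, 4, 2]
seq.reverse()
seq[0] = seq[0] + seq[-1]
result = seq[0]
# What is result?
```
Trace:
  seq=[16, 20, 8, 4, 2]
  seq=[2, 4, 8, 20, 16]
  seq=[18, 4, 8, 20, 16]
  seq=[18, 4, 8, 20, 16], result=18

Final answer: 18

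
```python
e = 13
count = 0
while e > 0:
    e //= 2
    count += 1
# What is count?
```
Trace:
  e=13
  e=13, count=0
  e=6, count=1
  e=3, count=2
  e=1, count=3
  e=0, count=4

Final answer: 4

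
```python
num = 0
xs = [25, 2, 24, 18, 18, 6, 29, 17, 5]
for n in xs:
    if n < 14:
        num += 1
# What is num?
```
Trace:
  num=0
  num=0, n=25
  num=1, n=2
  num=1, n=24
  num=1, n=18
  num=1, n=18
  num=2, n=6
  num=2, n=29
  num=2, n=17
  num=3, n=5

Final answer: 3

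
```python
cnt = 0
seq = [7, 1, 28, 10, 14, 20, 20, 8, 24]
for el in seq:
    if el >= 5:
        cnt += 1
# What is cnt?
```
Trace:
  cnt=0
  cnt=1, el=7
  cnt=1, el=1
  cnt=2, el=28
  cnt=3, el=10
  cnt=4, el=14
  cnt=5, el=20
  cnt=6, el=20
  cnt=7, el=8
  cnt=8, el=24

Final answer: 8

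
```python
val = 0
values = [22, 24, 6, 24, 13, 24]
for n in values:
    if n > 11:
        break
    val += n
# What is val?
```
Trace:
  val=0
  val=0, n=22

Final answer: 0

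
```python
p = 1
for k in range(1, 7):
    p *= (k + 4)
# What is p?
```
Trace:
  p=1
  p=5, k=1
  p=30, k=2
  p=210, k=3
  p=1680, k=4
  p=15120, k=5
  p=151200, k=6

Final answer: 151200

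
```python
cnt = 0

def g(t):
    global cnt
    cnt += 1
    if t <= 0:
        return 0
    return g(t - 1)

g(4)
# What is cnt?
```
Call trace:
g(t=4)
  g(t=3)
    g(t=2)
      g(t=1)
        g(t=0)
        -> return 0
      -> return 0
    -> return 0
  -> return 0
-> return 0

cnt is incremented once per call. g is entered once for each t = 4, 3, 2, 1, 0 (the t <= 0 call returns without recursing), i.e. 4 + 1 calls.
cnt = 5

Final answer: 5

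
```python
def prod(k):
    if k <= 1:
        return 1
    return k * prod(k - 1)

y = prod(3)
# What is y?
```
Call trace:
prod(k=3)
  prod(k=2)
    prod(k=1)
    -> return 1
  -> return 2
-> return 6

Final answer: 6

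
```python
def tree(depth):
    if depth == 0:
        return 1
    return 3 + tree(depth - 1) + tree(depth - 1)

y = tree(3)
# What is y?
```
Call trace (a repeated sub-call is expanded the first time; later identical calls just restate its return value):
tree(depth=3)
  tree(depth=2)
    tree(depth=1)
      tree(depth=0)
      -> return 1
      tree(depth=0)
      -> return 1
    -> return 5
    tree(depth=1) -> return 5  (same call as traced above)
  -> return 13
  tree(depth=2) -> return 13  (same call as traced above)
-> return 29

Final answer: 29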